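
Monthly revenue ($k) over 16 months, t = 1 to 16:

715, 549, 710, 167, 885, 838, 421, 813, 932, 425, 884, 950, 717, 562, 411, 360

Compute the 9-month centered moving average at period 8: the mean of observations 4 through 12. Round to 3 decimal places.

Sum of periods 4–12: 167 + 885 + 838 + 421 + 813 + 932 + 425 + 884 + 950 = 6315
Divide by 9: 6315 / 9 = 701.667

701.667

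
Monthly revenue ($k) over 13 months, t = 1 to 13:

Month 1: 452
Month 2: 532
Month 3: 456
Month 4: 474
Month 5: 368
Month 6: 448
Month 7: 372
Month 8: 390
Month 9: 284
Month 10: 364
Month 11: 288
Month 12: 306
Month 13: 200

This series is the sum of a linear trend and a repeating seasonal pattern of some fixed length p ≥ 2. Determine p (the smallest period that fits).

4

First differences y_{t+1} − y_t: 80, -76, 18, -106, 80, -76, 18, -106, 80, -76, …
The difference pattern repeats every 4 terms and not for any smaller step, so p = 4.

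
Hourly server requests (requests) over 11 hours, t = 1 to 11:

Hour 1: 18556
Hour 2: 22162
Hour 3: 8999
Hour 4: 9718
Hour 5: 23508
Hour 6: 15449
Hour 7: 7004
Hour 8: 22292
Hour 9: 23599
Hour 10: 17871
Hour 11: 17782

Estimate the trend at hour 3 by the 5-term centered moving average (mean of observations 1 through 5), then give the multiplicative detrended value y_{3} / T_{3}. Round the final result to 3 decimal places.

Trend T_3 = (18556 + 22162 + 8999 + 9718 + 23508) / 5 = 82943/5 = 16588.60000
Ratio to trend: 8999 / 16588.60000 = 0.542

0.542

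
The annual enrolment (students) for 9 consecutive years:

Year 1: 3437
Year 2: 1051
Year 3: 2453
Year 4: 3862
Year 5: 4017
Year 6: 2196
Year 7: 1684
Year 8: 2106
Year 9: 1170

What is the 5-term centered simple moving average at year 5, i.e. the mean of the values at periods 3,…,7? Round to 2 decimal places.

2842.40

Sum of periods 3–7: 2453 + 3862 + 4017 + 2196 + 1684 = 14212
Divide by 5: 14212 / 5 = 2842.40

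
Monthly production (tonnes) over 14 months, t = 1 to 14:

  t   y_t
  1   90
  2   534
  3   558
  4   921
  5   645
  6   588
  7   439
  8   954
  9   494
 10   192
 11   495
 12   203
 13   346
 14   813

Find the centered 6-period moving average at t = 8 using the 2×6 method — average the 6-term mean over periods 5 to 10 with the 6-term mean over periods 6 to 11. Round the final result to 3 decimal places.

539.500

Sum over 5–10: 645 + 588 + 439 + 954 + 494 + 192 = 3312
Sum over 6–11: 588 + 439 + 954 + 494 + 192 + 495 = 3162
CMA at t=8 = (3312 + 3162) / (2·6) = 6474 / 12 = 539.500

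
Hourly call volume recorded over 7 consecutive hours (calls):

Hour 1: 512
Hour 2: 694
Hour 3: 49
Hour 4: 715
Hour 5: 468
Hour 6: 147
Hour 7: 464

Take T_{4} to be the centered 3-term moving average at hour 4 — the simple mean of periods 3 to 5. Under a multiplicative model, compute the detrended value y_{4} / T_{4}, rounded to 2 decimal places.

Trend T_4 = (49 + 715 + 468) / 3 = 1232/3 = 410.6667
Ratio to trend: 715 / 410.6667 = 1.74

1.74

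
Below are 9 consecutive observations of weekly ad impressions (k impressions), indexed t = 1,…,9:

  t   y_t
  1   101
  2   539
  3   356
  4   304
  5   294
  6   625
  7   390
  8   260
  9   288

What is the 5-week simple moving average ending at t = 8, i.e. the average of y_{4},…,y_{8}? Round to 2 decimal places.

374.60

Sum of periods 4–8: 304 + 294 + 625 + 390 + 260 = 1873
Divide by 5: 1873 / 5 = 374.60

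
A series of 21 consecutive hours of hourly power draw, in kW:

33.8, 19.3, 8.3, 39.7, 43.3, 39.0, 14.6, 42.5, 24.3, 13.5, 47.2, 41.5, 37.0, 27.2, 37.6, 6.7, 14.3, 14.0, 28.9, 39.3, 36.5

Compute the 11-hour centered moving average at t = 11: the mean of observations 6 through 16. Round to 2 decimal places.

Sum of periods 6–16: 39.0 + 14.6 + 42.5 + 24.3 + 13.5 + 47.2 + 41.5 + 37.0 + 27.2 + 37.6 + 6.7 = 331.1
Divide by 11: 331.1 / 11 = 30.10

30.10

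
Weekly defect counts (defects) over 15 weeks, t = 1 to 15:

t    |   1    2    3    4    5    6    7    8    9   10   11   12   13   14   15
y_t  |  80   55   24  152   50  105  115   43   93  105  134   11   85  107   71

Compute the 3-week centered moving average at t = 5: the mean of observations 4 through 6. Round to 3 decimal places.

102.333

Sum of periods 4–6: 152 + 50 + 105 = 307
Divide by 3: 307 / 3 = 102.333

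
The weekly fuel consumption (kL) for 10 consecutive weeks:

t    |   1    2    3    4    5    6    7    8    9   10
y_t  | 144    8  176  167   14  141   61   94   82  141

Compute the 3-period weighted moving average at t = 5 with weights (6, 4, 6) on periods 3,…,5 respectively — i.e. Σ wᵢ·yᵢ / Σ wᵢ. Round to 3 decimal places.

113.000

Weighted sum: 6·176 + 4·167 + 6·14 = 1056 + 668 + 84 = 1808
Weight total: 6 + 4 + 6 = 16
WMA = 1808 / 16 = 113.000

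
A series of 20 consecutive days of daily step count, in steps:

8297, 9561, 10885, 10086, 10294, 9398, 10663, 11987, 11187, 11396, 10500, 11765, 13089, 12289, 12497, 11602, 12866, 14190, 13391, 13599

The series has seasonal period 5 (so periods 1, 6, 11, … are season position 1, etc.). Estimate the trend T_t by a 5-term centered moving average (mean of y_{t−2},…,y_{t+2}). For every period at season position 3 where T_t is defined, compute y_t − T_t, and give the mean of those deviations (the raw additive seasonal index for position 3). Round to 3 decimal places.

Season position 3 occurs at t = 3, 8, 13, 18 (where T_t is defined).
t=3: T_3 = 9824.60000; y_3 − T_3 = 10885 − 9824.60000 = 1060.40000
t=8: T_8 = 10926.20000; y_8 − T_8 = 11987 − 10926.20000 = 1060.80000
t=13: T_13 = 12028.00000; y_13 − T_13 = 13089 − 12028.00000 = 1061.00000
t=18: T_18 = 13129.60000; y_18 − T_18 = 14190 − 13129.60000 = 1060.40000
Mean deviation: (1060.40000 + 1060.80000 + 1061.00000 + 1060.40000) / 4 = 1060.650

1060.650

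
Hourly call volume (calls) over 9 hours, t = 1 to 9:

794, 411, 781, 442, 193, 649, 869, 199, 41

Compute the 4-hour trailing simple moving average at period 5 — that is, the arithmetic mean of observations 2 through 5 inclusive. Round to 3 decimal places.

456.750

Sum of periods 2–5: 411 + 781 + 442 + 193 = 1827
Divide by 4: 1827 / 4 = 456.750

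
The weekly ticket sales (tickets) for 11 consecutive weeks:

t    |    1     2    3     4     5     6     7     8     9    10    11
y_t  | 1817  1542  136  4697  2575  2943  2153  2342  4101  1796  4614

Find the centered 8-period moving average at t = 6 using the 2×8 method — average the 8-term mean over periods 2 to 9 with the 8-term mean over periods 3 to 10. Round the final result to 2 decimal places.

2577.00

Sum over 2–9: 1542 + 136 + 4697 + 2575 + 2943 + 2153 + 2342 + 4101 = 20489
Sum over 3–10: 136 + 4697 + 2575 + 2943 + 2153 + 2342 + 4101 + 1796 = 20743
CMA at t=6 = (20489 + 20743) / (2·8) = 41232 / 16 = 2577.00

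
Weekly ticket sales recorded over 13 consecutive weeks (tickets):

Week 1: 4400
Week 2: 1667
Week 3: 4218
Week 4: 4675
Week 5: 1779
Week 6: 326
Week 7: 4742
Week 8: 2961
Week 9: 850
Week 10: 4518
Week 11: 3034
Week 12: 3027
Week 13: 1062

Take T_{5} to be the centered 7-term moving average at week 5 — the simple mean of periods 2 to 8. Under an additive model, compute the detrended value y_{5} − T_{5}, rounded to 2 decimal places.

-1130.71

Trend T_5 = (1667 + 4218 + 4675 + 1779 + 326 + 4742 + 2961) / 7 = 20368/7 = 2909.7143
Detrended value: 1779 − 2909.7143 = -1130.71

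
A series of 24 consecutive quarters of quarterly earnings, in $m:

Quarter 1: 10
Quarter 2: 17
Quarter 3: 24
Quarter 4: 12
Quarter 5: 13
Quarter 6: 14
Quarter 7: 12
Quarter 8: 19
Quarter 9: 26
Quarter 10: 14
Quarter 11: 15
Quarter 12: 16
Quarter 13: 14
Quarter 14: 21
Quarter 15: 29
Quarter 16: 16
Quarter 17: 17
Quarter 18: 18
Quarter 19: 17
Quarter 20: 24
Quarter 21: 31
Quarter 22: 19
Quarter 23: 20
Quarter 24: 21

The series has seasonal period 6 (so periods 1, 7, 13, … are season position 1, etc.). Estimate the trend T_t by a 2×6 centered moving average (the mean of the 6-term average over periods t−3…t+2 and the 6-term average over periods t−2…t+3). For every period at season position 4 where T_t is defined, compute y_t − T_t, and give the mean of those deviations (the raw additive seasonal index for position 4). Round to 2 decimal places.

-3.25

Season position 4 occurs at t = 4, 10, 16 (where T_t is defined).
t=4: T_4 = 15.1667; y_4 − T_4 = 12 − 15.1667 = -3.1667
t=10: T_10 = 17.1667; y_10 − T_10 = 14 − 17.1667 = -3.1667
t=16: T_16 = 19.4167; y_16 − T_16 = 16 − 19.4167 = -3.4167
Mean deviation: (-3.1667 + -3.1667 + -3.4167) / 3 = -3.25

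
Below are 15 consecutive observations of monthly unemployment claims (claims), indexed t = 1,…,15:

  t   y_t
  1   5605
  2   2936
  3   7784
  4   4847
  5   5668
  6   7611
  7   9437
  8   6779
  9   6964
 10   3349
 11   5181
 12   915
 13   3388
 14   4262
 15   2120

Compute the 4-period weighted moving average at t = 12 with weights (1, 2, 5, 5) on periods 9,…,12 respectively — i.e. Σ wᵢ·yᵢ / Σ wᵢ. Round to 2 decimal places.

Weighted sum: 1·6964 + 2·3349 + 5·5181 + 5·915 = 6964 + 6698 + 25905 + 4575 = 44142
Weight total: 1 + 2 + 5 + 5 = 13
WMA = 44142 / 13 = 3395.54

3395.54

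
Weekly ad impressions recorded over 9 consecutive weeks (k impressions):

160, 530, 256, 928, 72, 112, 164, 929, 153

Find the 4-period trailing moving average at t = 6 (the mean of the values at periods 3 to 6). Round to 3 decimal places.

Sum of periods 3–6: 256 + 928 + 72 + 112 = 1368
Divide by 4: 1368 / 4 = 342.000

342.000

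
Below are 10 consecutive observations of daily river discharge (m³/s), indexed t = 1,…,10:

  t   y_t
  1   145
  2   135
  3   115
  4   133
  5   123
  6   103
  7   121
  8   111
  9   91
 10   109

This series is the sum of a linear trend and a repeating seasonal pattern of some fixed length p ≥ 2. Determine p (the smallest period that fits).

First differences y_{t+1} − y_t: -10, -20, 18, -10, -20, 18, -10, -20, …
The difference pattern repeats every 3 terms and not for any smaller step, so p = 3.

3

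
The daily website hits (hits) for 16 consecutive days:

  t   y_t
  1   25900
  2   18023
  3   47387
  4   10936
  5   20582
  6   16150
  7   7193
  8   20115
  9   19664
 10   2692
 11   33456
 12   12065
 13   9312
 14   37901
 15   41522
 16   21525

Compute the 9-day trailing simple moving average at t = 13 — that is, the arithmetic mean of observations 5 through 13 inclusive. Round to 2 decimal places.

15692.11

Sum of periods 5–13: 20582 + 16150 + 7193 + 20115 + 19664 + 2692 + 33456 + 12065 + 9312 = 141229
Divide by 9: 141229 / 9 = 15692.11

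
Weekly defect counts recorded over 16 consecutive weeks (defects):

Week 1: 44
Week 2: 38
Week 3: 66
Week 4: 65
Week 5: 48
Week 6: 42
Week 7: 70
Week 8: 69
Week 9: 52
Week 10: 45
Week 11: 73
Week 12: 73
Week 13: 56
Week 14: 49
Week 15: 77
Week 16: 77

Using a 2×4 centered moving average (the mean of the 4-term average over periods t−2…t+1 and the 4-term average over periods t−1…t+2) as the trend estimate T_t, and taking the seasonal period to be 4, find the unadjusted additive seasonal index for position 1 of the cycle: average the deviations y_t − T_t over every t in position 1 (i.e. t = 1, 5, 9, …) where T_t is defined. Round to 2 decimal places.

Season position 1 occurs at t = 5, 9, 13 (where T_t is defined).
t=5: T_5 = 55.7500; y_5 − T_5 = 48 − 55.7500 = -7.7500
t=9: T_9 = 59.3750; y_9 − T_9 = 52 − 59.3750 = -7.3750
t=13: T_13 = 63.2500; y_13 − T_13 = 56 − 63.2500 = -7.2500
Mean deviation: (-7.7500 + -7.3750 + -7.2500) / 3 = -7.46

-7.46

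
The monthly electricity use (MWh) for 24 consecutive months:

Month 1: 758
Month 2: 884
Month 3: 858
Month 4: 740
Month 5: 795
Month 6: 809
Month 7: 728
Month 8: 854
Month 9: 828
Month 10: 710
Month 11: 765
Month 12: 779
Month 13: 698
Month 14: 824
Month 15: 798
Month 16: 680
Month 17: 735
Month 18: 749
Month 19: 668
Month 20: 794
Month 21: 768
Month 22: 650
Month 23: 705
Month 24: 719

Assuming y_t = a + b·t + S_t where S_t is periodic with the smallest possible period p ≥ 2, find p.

6

First differences y_{t+1} − y_t: 126, -26, -118, 55, 14, -81, 126, -26, -118, 55, 14, -81, 126, -26, …
The difference pattern repeats every 6 terms and not for any smaller step, so p = 6.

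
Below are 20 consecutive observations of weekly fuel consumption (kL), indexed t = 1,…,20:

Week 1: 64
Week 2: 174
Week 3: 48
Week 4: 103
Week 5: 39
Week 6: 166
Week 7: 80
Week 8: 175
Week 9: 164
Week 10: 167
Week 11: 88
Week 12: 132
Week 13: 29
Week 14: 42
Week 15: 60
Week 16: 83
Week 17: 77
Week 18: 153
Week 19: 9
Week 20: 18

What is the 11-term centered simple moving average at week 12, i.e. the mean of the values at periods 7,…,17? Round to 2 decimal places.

99.73

Sum of periods 7–17: 80 + 175 + 164 + 167 + 88 + 132 + 29 + 42 + 60 + 83 + 77 = 1097
Divide by 11: 1097 / 11 = 99.73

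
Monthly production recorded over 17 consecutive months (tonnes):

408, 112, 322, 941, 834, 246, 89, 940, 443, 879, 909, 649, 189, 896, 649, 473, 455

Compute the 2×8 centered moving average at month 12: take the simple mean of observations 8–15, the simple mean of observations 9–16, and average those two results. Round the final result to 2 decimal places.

665.06

Sum over 8–15: 940 + 443 + 879 + 909 + 649 + 189 + 896 + 649 = 5554
Sum over 9–16: 443 + 879 + 909 + 649 + 189 + 896 + 649 + 473 = 5087
CMA at t=12 = (5554 + 5087) / (2·8) = 10641 / 16 = 665.06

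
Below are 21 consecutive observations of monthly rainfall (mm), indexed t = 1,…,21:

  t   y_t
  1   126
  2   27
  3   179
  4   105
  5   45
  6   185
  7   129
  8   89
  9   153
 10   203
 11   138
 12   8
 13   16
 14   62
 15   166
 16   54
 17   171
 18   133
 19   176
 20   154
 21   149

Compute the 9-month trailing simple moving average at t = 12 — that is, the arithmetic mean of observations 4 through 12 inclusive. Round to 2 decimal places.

Sum of periods 4–12: 105 + 45 + 185 + 129 + 89 + 153 + 203 + 138 + 8 = 1055
Divide by 9: 1055 / 9 = 117.22

117.22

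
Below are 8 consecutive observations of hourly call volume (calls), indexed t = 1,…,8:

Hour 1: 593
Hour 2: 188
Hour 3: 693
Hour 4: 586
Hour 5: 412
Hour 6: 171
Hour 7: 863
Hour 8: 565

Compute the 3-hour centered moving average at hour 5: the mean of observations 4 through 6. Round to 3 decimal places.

389.667

Sum of periods 4–6: 586 + 412 + 171 = 1169
Divide by 3: 1169 / 3 = 389.667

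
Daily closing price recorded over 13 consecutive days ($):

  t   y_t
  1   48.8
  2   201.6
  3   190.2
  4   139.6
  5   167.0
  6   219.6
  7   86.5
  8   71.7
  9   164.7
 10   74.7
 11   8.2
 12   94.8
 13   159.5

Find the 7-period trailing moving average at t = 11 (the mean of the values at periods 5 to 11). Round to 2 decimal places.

113.20

Sum of periods 5–11: 167.0 + 219.6 + 86.5 + 71.7 + 164.7 + 74.7 + 8.2 = 792.4
Divide by 7: 792.4 / 7 = 113.20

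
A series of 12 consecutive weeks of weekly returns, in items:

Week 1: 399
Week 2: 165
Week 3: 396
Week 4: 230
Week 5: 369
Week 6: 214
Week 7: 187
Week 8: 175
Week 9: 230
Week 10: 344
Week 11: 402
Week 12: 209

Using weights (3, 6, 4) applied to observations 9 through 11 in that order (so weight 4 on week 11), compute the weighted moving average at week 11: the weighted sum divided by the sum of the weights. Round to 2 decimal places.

335.54

Weighted sum: 3·230 + 6·344 + 4·402 = 690 + 2064 + 1608 = 4362
Weight total: 3 + 6 + 4 = 13
WMA = 4362 / 13 = 335.54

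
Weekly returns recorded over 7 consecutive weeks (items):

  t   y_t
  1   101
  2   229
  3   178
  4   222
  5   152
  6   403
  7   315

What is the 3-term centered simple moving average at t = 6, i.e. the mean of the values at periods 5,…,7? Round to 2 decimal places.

Sum of periods 5–7: 152 + 403 + 315 = 870
Divide by 3: 870 / 3 = 290.00

290.00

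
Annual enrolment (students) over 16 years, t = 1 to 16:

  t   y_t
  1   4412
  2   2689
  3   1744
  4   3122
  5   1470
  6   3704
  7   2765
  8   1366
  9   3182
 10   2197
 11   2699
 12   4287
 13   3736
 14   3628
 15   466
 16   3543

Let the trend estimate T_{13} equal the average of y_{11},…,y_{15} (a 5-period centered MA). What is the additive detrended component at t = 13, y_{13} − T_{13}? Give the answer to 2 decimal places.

772.80

Trend T_13 = (2699 + 4287 + 3736 + 3628 + 466) / 5 = 14816/5 = 2963.2000
Detrended value: 3736 − 2963.2000 = 772.80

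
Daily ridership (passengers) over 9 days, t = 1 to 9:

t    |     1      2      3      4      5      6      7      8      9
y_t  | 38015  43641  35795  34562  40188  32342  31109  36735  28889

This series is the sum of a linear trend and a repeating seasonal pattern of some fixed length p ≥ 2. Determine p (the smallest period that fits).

First differences y_{t+1} − y_t: 5626, -7846, -1233, 5626, -7846, -1233, 5626, -7846, …
The difference pattern repeats every 3 terms and not for any smaller step, so p = 3.

3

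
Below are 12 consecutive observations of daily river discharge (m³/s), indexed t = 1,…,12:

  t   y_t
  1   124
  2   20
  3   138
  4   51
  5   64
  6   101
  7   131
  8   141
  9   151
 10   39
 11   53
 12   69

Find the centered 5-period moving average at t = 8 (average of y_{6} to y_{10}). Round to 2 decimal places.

112.60

Sum of periods 6–10: 101 + 131 + 141 + 151 + 39 = 563
Divide by 5: 563 / 5 = 112.60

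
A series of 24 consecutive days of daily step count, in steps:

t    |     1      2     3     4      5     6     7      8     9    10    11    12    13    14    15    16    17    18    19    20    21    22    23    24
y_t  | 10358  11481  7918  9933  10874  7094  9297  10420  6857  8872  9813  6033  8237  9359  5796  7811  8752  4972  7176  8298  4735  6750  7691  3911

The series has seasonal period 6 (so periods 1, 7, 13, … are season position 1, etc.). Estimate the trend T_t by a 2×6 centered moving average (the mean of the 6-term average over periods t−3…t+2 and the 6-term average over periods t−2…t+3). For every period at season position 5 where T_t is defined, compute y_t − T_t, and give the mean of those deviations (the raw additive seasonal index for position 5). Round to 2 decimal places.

1529.47

Season position 5 occurs at t = 5, 11, 17 (where T_t is defined).
t=5: T_5 = 9344.4167; y_5 − T_5 = 10874 − 9344.4167 = 1529.5833
t=11: T_11 = 8283.5833; y_11 − T_11 = 9813 − 8283.5833 = 1529.4167
t=17: T_17 = 7222.5833; y_17 − T_17 = 8752 − 7222.5833 = 1529.4167
Mean deviation: (1529.5833 + 1529.4167 + 1529.4167) / 3 = 1529.47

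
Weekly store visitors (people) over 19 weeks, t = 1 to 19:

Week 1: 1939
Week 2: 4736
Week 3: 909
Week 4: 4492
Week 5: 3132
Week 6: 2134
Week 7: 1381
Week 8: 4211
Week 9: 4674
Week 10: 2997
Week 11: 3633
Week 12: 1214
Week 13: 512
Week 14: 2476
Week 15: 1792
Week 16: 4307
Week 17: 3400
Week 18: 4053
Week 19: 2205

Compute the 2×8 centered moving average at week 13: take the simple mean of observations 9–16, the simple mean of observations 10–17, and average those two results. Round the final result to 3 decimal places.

Sum over 9–16: 4674 + 2997 + 3633 + 1214 + 512 + 2476 + 1792 + 4307 = 21605
Sum over 10–17: 2997 + 3633 + 1214 + 512 + 2476 + 1792 + 4307 + 3400 = 20331
CMA at t=13 = (21605 + 20331) / (2·8) = 41936 / 16 = 2621.000

2621.000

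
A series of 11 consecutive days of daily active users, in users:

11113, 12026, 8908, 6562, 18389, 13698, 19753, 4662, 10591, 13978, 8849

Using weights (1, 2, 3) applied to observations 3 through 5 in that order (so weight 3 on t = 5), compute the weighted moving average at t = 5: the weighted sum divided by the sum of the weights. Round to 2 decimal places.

12866.50

Weighted sum: 1·8908 + 2·6562 + 3·18389 = 8908 + 13124 + 55167 = 77199
Weight total: 1 + 2 + 3 = 6
WMA = 77199 / 6 = 12866.50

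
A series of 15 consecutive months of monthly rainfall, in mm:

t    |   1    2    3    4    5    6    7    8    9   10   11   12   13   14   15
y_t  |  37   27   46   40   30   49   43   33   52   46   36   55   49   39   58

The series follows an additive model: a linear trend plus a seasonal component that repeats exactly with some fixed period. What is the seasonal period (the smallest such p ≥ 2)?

First differences y_{t+1} − y_t: -10, 19, -6, -10, 19, -6, -10, 19, …
The difference pattern repeats every 3 terms and not for any smaller step, so p = 3.

3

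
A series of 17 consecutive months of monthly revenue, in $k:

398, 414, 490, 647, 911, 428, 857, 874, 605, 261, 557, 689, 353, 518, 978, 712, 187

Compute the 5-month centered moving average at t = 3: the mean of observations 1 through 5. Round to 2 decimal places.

Sum of periods 1–5: 398 + 414 + 490 + 647 + 911 = 2860
Divide by 5: 2860 / 5 = 572.00

572.00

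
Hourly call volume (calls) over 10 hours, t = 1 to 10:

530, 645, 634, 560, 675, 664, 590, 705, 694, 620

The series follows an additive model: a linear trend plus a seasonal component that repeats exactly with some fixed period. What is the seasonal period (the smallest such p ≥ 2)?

First differences y_{t+1} − y_t: 115, -11, -74, 115, -11, -74, 115, -11, …
The difference pattern repeats every 3 terms and not for any smaller step, so p = 3.

3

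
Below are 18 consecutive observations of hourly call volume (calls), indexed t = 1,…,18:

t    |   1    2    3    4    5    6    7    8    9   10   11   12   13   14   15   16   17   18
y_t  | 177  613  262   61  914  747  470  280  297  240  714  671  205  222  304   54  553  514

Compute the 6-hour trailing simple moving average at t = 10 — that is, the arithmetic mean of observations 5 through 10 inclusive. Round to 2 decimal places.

Sum of periods 5–10: 914 + 747 + 470 + 280 + 297 + 240 = 2948
Divide by 6: 2948 / 6 = 491.33

491.33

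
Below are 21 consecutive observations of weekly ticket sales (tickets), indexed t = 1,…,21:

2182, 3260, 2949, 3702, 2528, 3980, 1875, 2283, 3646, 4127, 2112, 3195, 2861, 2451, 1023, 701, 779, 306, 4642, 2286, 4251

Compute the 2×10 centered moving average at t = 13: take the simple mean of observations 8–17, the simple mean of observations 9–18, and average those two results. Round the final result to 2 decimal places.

2218.95

Sum over 8–17: 2283 + 3646 + 4127 + 2112 + 3195 + 2861 + 2451 + 1023 + 701 + 779 = 23178
Sum over 9–18: 3646 + 4127 + 2112 + 3195 + 2861 + 2451 + 1023 + 701 + 779 + 306 = 21201
CMA at t=13 = (23178 + 21201) / (2·10) = 44379 / 20 = 2218.95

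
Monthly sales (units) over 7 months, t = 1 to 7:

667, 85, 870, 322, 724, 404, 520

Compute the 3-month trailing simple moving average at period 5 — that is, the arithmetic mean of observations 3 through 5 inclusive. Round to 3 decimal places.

Sum of periods 3–5: 870 + 322 + 724 = 1916
Divide by 3: 1916 / 3 = 638.667

638.667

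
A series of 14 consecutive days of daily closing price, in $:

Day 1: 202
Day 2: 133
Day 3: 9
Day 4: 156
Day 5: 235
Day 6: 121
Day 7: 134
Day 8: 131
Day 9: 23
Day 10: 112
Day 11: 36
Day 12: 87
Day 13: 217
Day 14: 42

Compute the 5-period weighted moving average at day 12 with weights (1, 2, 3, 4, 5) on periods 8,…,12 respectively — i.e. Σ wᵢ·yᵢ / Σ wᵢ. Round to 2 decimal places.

Weighted sum: 1·131 + 2·23 + 3·112 + 4·36 + 5·87 = 131 + 46 + 336 + 144 + 435 = 1092
Weight total: 1 + 2 + 3 + 4 + 5 = 15
WMA = 1092 / 15 = 72.80

72.80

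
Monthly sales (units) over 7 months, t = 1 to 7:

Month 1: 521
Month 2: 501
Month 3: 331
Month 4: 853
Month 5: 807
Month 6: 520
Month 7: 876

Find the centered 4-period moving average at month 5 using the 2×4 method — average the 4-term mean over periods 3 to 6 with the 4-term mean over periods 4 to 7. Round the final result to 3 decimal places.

695.875

Sum over 3–6: 331 + 853 + 807 + 520 = 2511
Sum over 4–7: 853 + 807 + 520 + 876 = 3056
CMA at t=5 = (2511 + 3056) / (2·4) = 5567 / 8 = 695.875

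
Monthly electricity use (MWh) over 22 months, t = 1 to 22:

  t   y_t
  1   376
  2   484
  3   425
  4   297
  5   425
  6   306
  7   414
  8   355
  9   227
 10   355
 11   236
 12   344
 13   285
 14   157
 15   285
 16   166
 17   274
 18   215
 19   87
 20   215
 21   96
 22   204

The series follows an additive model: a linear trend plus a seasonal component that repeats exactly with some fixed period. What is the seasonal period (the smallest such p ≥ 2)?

First differences y_{t+1} − y_t: 108, -59, -128, 128, -119, 108, -59, -128, 128, -119, 108, -59, …
The difference pattern repeats every 5 terms and not for any smaller step, so p = 5.

5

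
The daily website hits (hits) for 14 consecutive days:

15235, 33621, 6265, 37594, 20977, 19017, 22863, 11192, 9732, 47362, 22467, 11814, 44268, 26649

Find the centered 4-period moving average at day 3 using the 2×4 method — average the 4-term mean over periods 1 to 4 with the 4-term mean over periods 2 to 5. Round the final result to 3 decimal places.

Sum over 1–4: 15235 + 33621 + 6265 + 37594 = 92715
Sum over 2–5: 33621 + 6265 + 37594 + 20977 = 98457
CMA at t=3 = (92715 + 98457) / (2·4) = 191172 / 8 = 23896.500

23896.500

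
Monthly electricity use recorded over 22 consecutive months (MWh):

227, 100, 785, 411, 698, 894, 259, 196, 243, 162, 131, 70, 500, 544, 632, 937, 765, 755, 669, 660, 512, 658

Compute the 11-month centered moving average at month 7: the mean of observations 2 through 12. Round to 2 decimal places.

359.00

Sum of periods 2–12: 100 + 785 + 411 + 698 + 894 + 259 + 196 + 243 + 162 + 131 + 70 = 3949
Divide by 11: 3949 / 11 = 359.00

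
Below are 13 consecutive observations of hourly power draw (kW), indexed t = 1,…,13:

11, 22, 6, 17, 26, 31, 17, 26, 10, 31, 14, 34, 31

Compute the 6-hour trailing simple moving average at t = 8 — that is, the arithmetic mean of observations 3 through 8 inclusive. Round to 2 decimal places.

20.50

Sum of periods 3–8: 6 + 17 + 26 + 31 + 17 + 26 = 123
Divide by 6: 123 / 6 = 20.50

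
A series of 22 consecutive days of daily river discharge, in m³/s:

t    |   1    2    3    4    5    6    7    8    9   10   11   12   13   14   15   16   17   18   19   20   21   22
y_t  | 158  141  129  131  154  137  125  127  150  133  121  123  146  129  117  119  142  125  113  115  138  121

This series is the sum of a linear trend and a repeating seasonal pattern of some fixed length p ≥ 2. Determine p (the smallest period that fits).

4

First differences y_{t+1} − y_t: -17, -12, 2, 23, -17, -12, 2, 23, -17, -12, …
The difference pattern repeats every 4 terms and not for any smaller step, so p = 4.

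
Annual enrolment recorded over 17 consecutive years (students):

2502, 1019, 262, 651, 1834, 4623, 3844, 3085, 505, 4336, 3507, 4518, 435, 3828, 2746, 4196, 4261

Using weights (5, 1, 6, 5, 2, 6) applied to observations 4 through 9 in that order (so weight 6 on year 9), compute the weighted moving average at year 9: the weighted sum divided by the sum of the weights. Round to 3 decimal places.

2449.880

Weighted sum: 5·651 + 1·1834 + 6·4623 + 5·3844 + 2·3085 + 6·505 = 3255 + 1834 + 27738 + 19220 + 6170 + 3030 = 61247
Weight total: 5 + 1 + 6 + 5 + 2 + 6 = 25
WMA = 61247 / 25 = 2449.880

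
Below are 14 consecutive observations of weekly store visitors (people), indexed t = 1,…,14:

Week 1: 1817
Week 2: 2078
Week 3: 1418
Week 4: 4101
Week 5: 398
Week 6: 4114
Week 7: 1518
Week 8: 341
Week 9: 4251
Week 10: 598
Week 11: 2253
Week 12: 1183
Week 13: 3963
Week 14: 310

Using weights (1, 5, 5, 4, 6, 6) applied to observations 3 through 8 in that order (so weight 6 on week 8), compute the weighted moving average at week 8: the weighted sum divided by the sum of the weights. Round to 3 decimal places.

Weighted sum: 1·1418 + 5·4101 + 5·398 + 4·4114 + 6·1518 + 6·341 = 1418 + 20505 + 1990 + 16456 + 9108 + 2046 = 51523
Weight total: 1 + 5 + 5 + 4 + 6 + 6 = 27
WMA = 51523 / 27 = 1908.259

1908.259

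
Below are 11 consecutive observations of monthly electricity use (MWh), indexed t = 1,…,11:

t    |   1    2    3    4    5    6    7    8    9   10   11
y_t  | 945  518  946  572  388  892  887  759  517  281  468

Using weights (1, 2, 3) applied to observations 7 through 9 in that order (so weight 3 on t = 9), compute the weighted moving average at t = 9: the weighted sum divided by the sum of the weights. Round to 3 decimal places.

659.333

Weighted sum: 1·887 + 2·759 + 3·517 = 887 + 1518 + 1551 = 3956
Weight total: 1 + 2 + 3 = 6
WMA = 3956 / 6 = 659.333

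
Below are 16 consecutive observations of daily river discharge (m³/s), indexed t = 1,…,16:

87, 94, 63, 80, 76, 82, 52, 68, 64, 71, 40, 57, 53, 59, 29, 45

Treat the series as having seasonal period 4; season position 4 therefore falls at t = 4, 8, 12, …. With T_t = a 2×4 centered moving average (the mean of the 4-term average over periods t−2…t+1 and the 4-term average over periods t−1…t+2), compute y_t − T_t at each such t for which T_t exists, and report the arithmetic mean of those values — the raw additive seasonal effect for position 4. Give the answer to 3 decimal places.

3.125

Season position 4 occurs at t = 4, 8, 12 (where T_t is defined).
t=4: T_4 = 76.75000; y_4 − T_4 = 80 − 76.75000 = 3.25000
t=8: T_8 = 65.12500; y_8 − T_8 = 68 − 65.12500 = 2.87500
t=12: T_12 = 53.75000; y_12 − T_12 = 57 − 53.75000 = 3.25000
Mean deviation: (3.25000 + 2.87500 + 3.25000) / 3 = 3.125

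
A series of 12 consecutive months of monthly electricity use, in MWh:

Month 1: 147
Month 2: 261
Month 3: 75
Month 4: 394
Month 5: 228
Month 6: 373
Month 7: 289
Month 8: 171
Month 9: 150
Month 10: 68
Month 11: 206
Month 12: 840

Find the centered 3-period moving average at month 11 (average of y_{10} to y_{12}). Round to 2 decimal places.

Sum of periods 10–12: 68 + 206 + 840 = 1114
Divide by 3: 1114 / 3 = 371.33

371.33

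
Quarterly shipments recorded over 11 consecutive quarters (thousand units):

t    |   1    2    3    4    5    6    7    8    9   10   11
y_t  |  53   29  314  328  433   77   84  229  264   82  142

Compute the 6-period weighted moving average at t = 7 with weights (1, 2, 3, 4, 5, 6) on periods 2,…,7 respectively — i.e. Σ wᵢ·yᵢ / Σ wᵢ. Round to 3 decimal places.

202.952

Weighted sum: 1·29 + 2·314 + 3·328 + 4·433 + 5·77 + 6·84 = 29 + 628 + 984 + 1732 + 385 + 504 = 4262
Weight total: 1 + 2 + 3 + 4 + 5 + 6 = 21
WMA = 4262 / 21 = 202.952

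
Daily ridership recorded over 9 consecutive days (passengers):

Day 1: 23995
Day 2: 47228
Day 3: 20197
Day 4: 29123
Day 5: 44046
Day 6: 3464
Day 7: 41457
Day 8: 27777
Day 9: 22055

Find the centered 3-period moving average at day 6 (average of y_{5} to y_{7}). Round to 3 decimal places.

Sum of periods 5–7: 44046 + 3464 + 41457 = 88967
Divide by 3: 88967 / 3 = 29655.667

29655.667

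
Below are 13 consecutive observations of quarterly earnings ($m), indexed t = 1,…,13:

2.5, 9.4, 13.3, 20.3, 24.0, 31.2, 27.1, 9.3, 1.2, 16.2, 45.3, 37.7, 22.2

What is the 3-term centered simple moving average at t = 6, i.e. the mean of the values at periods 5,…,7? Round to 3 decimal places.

27.433

Sum of periods 5–7: 24.0 + 31.2 + 27.1 = 82.3
Divide by 3: 82.3 / 3 = 27.433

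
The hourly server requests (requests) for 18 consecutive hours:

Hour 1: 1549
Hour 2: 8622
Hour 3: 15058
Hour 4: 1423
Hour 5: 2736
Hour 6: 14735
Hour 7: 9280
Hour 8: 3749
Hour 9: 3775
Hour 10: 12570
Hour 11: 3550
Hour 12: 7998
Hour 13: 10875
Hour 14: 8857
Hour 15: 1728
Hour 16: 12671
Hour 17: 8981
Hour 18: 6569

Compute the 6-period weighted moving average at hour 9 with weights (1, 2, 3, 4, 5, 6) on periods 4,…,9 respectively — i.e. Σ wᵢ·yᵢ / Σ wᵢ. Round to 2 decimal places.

Weighted sum: 1·1423 + 2·2736 + 3·14735 + 4·9280 + 5·3749 + 6·3775 = 1423 + 5472 + 44205 + 37120 + 18745 + 22650 = 129615
Weight total: 1 + 2 + 3 + 4 + 5 + 6 = 21
WMA = 129615 / 21 = 6172.14

6172.14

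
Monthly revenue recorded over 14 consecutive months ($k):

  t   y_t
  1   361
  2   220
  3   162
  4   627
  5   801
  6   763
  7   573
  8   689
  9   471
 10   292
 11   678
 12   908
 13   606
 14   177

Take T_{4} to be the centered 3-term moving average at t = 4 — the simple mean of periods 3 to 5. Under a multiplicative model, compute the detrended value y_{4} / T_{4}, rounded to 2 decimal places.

Trend T_4 = (162 + 627 + 801) / 3 = 1590/3 = 530.0000
Ratio to trend: 627 / 530.0000 = 1.18

1.18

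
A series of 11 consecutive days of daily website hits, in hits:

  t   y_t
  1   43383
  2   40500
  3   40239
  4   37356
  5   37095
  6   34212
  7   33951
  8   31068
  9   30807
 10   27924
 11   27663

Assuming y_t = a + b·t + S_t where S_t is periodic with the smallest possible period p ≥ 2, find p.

2

First differences y_{t+1} − y_t: -2883, -261, -2883, -261, -2883, -261, …
The difference pattern repeats every 2 terms and not for any smaller step, so p = 2.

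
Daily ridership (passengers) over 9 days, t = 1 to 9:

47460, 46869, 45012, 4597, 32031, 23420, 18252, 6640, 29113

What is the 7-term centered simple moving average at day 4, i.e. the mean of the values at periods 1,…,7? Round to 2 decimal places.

31091.57

Sum of periods 1–7: 47460 + 46869 + 45012 + 4597 + 32031 + 23420 + 18252 = 217641
Divide by 7: 217641 / 7 = 31091.57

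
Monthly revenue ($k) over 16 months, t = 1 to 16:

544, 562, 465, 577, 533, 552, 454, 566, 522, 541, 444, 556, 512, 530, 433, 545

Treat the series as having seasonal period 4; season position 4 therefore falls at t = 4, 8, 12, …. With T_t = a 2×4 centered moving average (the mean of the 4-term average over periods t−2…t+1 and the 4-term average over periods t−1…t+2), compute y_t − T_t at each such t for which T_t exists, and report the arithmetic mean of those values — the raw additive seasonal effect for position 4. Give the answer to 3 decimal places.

Season position 4 occurs at t = 4, 8, 12 (where T_t is defined).
t=4: T_4 = 533.00000; y_4 − T_4 = 577 − 533.00000 = 44.00000
t=8: T_8 = 522.12500; y_8 − T_8 = 566 − 522.12500 = 43.87500
t=12: T_12 = 511.87500; y_12 − T_12 = 556 − 511.87500 = 44.12500
Mean deviation: (44.00000 + 43.87500 + 44.12500) / 3 = 44.000

44.000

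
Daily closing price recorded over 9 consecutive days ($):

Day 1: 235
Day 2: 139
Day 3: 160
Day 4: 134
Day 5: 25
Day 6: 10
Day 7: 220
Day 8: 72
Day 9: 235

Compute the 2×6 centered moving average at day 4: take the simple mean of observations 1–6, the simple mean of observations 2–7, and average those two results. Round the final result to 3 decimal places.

115.917

Sum over 1–6: 235 + 139 + 160 + 134 + 25 + 10 = 703
Sum over 2–7: 139 + 160 + 134 + 25 + 10 + 220 = 688
CMA at t=4 = (703 + 688) / (2·6) = 1391 / 12 = 115.917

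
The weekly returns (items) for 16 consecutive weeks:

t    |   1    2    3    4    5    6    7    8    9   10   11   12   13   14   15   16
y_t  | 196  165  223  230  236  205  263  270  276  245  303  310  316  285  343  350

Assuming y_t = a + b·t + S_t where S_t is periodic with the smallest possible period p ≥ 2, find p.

4

First differences y_{t+1} − y_t: -31, 58, 7, 6, -31, 58, 7, 6, -31, 58, …
The difference pattern repeats every 4 terms and not for any smaller step, so p = 4.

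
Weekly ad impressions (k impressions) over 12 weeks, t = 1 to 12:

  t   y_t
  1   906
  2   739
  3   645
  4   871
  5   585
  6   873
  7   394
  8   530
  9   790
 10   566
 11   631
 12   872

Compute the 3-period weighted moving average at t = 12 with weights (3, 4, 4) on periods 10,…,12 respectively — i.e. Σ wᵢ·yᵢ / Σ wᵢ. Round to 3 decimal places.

Weighted sum: 3·566 + 4·631 + 4·872 = 1698 + 2524 + 3488 = 7710
Weight total: 3 + 4 + 4 = 11
WMA = 7710 / 11 = 700.909

700.909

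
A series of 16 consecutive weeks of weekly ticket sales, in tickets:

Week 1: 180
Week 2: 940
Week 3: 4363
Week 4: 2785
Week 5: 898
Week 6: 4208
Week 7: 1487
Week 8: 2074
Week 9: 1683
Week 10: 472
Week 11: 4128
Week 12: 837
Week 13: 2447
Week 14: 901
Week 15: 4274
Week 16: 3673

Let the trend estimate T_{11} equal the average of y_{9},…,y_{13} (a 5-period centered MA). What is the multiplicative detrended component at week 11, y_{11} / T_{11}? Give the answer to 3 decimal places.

Trend T_11 = (1683 + 472 + 4128 + 837 + 2447) / 5 = 9567/5 = 1913.40000
Ratio to trend: 4128 / 1913.40000 = 2.157

2.157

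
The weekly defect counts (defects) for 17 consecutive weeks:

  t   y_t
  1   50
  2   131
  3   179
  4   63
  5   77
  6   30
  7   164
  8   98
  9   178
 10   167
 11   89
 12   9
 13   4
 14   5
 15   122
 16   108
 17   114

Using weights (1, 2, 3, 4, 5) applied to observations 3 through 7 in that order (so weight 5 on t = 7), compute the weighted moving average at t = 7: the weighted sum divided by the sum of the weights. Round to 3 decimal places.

98.400

Weighted sum: 1·179 + 2·63 + 3·77 + 4·30 + 5·164 = 179 + 126 + 231 + 120 + 820 = 1476
Weight total: 1 + 2 + 3 + 4 + 5 = 15
WMA = 1476 / 15 = 98.400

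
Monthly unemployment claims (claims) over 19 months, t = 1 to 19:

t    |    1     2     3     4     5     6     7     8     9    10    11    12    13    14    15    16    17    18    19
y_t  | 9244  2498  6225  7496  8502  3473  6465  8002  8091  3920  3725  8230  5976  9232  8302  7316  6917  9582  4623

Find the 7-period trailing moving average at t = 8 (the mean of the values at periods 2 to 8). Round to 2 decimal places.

6094.43

Sum of periods 2–8: 2498 + 6225 + 7496 + 8502 + 3473 + 6465 + 8002 = 42661
Divide by 7: 42661 / 7 = 6094.43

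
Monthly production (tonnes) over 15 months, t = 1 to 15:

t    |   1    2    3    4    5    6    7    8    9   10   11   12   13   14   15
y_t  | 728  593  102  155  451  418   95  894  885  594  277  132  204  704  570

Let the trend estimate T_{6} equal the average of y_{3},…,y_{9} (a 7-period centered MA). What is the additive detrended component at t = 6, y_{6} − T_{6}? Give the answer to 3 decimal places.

-10.571

Trend T_6 = (102 + 155 + 451 + 418 + 95 + 894 + 885) / 7 = 3000/7 = 428.57143
Detrended value: 418 − 428.57143 = -10.571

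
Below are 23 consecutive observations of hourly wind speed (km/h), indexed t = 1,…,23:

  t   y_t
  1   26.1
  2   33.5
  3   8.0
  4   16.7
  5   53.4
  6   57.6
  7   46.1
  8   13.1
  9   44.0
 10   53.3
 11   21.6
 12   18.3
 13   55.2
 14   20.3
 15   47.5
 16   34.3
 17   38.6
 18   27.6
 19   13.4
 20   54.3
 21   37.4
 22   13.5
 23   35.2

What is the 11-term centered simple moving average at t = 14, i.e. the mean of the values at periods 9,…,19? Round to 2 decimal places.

34.01

Sum of periods 9–19: 44.0 + 53.3 + 21.6 + 18.3 + 55.2 + 20.3 + 47.5 + 34.3 + 38.6 + 27.6 + 13.4 = 374.1
Divide by 11: 374.1 / 11 = 34.01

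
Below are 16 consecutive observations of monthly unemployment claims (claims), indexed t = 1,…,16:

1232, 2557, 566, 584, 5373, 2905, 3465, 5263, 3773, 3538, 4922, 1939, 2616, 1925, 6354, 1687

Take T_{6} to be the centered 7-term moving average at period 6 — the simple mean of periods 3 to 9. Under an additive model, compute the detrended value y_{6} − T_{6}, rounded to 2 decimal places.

-227.71

Trend T_6 = (566 + 584 + 5373 + 2905 + 3465 + 5263 + 3773) / 7 = 21929/7 = 3132.7143
Detrended value: 2905 − 3132.7143 = -227.71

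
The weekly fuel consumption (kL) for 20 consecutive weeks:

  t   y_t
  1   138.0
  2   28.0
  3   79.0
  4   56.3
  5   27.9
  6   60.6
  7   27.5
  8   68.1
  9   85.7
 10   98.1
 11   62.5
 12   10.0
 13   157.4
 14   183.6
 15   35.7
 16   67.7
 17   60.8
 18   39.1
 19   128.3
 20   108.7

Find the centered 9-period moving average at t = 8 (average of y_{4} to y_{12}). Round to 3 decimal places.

Sum of periods 4–12: 56.3 + 27.9 + 60.6 + 27.5 + 68.1 + 85.7 + 98.1 + 62.5 + 10.0 = 496.7
Divide by 9: 496.7 / 9 = 55.189

55.189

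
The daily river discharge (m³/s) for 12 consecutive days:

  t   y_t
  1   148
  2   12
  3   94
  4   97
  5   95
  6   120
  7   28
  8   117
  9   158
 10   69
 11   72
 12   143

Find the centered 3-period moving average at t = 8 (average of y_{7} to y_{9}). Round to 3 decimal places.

Sum of periods 7–9: 28 + 117 + 158 = 303
Divide by 3: 303 / 3 = 101.000

101.000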